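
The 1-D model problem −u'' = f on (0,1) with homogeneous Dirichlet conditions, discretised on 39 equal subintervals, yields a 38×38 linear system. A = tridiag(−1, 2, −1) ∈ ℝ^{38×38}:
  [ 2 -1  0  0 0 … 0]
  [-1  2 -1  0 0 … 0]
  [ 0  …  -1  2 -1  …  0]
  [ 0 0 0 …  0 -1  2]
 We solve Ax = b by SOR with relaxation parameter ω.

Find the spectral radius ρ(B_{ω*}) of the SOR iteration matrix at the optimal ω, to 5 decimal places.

ρ_SOR = 0.85105

[ρ_J] n=38: ρ(B_J) = cos(π/(n+1)) = cos(π/39) = 0.99676.
√(1 − cos²(π/39)) = sin(π/39) ≈ 0.080467.
[ω*] 2 ÷ (1 + 0.080467) = 2 ÷ 1.080467 = 1.85105.
Hence ρ(B_{ω*}) = 1.85105 − 1 = 0.85105.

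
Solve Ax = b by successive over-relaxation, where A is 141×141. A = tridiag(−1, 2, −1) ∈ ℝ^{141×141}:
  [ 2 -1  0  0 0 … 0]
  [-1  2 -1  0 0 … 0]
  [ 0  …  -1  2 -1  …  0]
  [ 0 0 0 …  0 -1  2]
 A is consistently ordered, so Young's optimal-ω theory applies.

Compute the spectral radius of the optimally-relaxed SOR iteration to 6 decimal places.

ρ_SOR = 0.956713

With n=141, ρ(Jacobi) = cos(π/142) = 0.999755.
√(1−ρ_J²) = |sin(π/142)| = 0.0221221
[ω*] 2 ÷ (1 + 0.0221221) = 2 ÷ 1.0221221 = 1.956713.
Hence ρ(B_{ω*}) = 1.956713 − 1 = 0.956713.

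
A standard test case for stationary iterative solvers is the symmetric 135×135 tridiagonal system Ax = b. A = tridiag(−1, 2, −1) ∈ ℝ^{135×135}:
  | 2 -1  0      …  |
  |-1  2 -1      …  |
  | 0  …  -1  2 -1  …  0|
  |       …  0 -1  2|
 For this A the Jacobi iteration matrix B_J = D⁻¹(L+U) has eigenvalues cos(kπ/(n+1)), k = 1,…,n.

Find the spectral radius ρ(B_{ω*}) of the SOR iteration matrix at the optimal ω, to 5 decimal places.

B_J for the 135×135 system has eigenvalues cos(kπ/136); ρ_J = cos(π/136) = 0.99973.
1 − cos²(π/136) = sin²(π/136) ⇒ √(1−ρ_J²) = sin(π/136) = 0.023098.
[ω*] 2 ÷ (1 + 0.023098) = 2 ÷ 1.023098 = 1.95485.
[ρ_SOR] ω* − 1 = 0.95485.

ρ_SOR = 0.95485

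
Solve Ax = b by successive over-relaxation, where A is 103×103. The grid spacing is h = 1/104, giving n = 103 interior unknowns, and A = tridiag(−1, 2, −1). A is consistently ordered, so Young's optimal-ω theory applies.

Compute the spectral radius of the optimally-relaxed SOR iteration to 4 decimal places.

ρ_SOR = 0.9414

n=103: λ(B_J) = 1 − λ(A)/2 = cos(kπ/104); k=1 gives ρ_J = 0.9995.
1 − cos²(π/104) = sin²(π/104) ⇒ √(1−ρ_J²) = sin(π/104) = 0.03020.
ω* = 2/(1+0.03020) = 1.9414
and ρ(B_{ω*}) = 1.9414 − 1 = 0.9414.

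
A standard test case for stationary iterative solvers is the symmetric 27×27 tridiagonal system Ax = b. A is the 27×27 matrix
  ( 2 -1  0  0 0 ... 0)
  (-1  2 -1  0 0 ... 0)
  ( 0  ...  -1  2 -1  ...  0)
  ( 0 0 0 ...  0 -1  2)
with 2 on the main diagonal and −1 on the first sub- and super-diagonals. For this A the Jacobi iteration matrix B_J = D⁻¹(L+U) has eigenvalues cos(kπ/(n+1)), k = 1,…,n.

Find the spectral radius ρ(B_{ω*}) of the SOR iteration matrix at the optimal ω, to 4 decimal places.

n=27: λ(B_J) = 1 − λ(A)/2 = cos(kπ/28); k=1 gives ρ_J = 0.9937.
√(1−ρ_J²) simplifies to sin(π/28) = 0.11196.
ω* = 2/(1 + 0.11196) = 2/1.11196 = 1.7986.
[ρ_SOR] ω* − 1 = 0.7986.

ρ_SOR = 0.7986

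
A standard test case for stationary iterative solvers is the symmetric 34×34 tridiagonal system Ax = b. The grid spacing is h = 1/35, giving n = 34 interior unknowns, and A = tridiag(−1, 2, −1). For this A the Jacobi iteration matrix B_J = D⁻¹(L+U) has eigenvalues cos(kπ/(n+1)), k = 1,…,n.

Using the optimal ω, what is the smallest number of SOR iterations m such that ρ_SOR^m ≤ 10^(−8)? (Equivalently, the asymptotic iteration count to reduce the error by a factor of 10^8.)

spectrum of D⁻¹(L+U) = {cos(kπ/35) : 1≤k≤34}; ρ_J = cos(π/35) = 0.9959743.
√(1−ρ_J²) simplifies to sin(π/35) = 0.0896393.
Then 2/(1+√(1−ρ_J²)) = 2/(1+0.0896393); ω* = 2/1.0896393 = 1.8354698.
Hence ρ(B_{ω*}) = 1.8354698 − 1 = 0.8354698.
m ≥ 8·ln10 / (−ln 0.8354698) = 102.473; smallest integer m = 103.

m = 103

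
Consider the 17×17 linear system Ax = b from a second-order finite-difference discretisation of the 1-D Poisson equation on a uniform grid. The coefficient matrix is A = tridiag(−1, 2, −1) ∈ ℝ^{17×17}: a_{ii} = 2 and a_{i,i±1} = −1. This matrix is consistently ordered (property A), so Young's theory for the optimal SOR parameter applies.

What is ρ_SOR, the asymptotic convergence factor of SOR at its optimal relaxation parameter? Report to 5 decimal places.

ρ_SOR = 0.70409

[ρ_J] n=17: ρ(B_J) = cos(π/(n+1)) = cos(π/18) = 0.98481.
√(1−ρ_J²) = |sin(π/18)| = 0.173648
[ω*] 2 ÷ (1 + 0.173648) = 2 ÷ 1.173648 = 1.70409.
and ρ(B_{ω*}) = 1.70409 − 1 = 0.70409.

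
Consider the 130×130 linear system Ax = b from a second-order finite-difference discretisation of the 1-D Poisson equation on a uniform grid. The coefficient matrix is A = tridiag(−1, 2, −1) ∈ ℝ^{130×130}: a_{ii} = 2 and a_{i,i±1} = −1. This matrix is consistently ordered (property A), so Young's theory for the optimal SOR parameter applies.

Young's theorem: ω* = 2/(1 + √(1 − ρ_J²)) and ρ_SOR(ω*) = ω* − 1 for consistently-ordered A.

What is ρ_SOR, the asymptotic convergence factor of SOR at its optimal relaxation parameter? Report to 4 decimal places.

With n=130, ρ(Jacobi) = cos(π/131) = 0.9997.
root = sin(π/131) = 0.02398  (since 1−cos² = sin²).
[ω*] 2 ÷ (1 + 0.02398) = 2 ÷ 1.02398 = 1.9532.
ρ_SOR = ω* − 1 ≈ 0.9532.

ρ_SOR = 0.9532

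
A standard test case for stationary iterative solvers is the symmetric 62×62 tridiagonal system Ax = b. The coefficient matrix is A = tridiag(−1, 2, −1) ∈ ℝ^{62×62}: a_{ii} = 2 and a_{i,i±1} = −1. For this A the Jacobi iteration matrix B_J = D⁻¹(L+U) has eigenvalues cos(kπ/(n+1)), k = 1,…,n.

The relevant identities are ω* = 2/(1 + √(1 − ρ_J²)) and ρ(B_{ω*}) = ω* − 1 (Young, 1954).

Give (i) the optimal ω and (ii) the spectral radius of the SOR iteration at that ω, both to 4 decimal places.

ρ_J = max_k |cos(kπ/63)| = cos(π/63) = 0.9988
√(1 − cos²(π/63)) = sin(π/63) ≈ 0.04985.
Young: ω* = 2/(1+√(1−ρ_J²)) = 2/(1+0.04985) = 2/1.04985 = 1.9050.
and ρ(B_{ω*}) = 1.9050 − 1 = 0.9050.

ω* = 1.9050, ρ_SOR = 0.9050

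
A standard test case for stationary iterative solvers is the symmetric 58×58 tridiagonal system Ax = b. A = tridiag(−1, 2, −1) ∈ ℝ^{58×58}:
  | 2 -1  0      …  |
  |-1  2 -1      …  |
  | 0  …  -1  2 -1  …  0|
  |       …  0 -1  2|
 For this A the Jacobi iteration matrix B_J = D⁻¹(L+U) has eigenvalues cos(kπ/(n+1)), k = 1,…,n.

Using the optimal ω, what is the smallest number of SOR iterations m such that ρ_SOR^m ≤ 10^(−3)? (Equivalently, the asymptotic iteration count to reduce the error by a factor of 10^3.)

m = 65

n=58: λ(B_J) = 1 − λ(A)/2 = cos(kπ/59); k=1 gives ρ_J = 0.9985827.
√(1 − cos²(π/59)) = sin(π/59) ≈ 0.0532222.
So ω* = 2/1.0532222 = 1.8989345 (Young).
ρ_SOR = ω* − 1 ≈ 0.8989345.
3·ln10 = 6.90776; −ln(0.8989345) = 0.106545; m = ⌈6.90776/0.106545⌉ = ⌈64.834⌉ = 65.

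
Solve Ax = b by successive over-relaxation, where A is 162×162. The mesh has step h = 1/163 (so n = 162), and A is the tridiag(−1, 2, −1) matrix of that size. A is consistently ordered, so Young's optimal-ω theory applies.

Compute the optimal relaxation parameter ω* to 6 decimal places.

ω* = 1.962184

ρ_J = max_k |cos(kπ/163)| = cos(π/163) = 0.999814
√(1 − cos²(π/163)) = sin(π/163) ≈ 0.0192724.
[ω*] 2 ÷ (1 + 0.0192724) = 2 ÷ 1.0192724 = 1.962184.
At ω = 1.962184 every |λ(B_ω)| = ω−1, so ρ_SOR = 0.962184.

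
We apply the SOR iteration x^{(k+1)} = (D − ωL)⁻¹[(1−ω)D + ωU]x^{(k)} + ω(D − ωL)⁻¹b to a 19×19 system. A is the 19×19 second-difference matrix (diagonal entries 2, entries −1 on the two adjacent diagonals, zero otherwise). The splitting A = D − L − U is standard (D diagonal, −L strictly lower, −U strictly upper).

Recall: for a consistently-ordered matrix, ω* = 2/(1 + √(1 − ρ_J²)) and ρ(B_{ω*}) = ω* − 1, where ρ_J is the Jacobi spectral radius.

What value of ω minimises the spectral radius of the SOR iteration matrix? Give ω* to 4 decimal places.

B_J for the 19×19 system has eigenvalues cos(kπ/20); ρ_J = cos(π/20) = 0.9877.
root = sin(π/20) = 0.15643  (since 1−cos² = sin²).
ω* = 2/(1+0.15643) = 1.7295
[ρ_SOR] ω* − 1 = 0.7295.

ω* = 1.7295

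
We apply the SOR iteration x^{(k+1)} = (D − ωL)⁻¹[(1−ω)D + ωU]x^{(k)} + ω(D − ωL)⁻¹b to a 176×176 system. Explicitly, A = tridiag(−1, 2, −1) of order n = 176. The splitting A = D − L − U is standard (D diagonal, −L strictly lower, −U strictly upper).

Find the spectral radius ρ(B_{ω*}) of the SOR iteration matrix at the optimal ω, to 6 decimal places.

n=176: λ(B_J) = 1 − λ(A)/2 = cos(kπ/177); k=1 gives ρ_J = 0.999842.
√(1−ρ_J²) = |sin(π/177)| = 0.0177482
ω* = 2 / (1 + 0.0177482) = 2 / 1.0177482 ≈ 1.965123.
Hence ρ(B_{ω*}) = 1.965123 − 1 = 0.965123.

ρ_SOR = 0.965123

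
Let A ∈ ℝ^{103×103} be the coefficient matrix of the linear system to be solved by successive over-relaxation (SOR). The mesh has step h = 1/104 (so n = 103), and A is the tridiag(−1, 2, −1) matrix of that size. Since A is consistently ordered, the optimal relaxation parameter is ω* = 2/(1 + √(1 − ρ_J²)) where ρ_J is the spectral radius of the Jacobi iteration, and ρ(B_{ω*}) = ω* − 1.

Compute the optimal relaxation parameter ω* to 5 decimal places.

ω* = 1.94136

½·tridiag(1,0,1) at n=103: λ_k = cos(kπ/104); max |λ| at k=1 ⇒ ρ_J = cos(π/104) ≈ 0.99954.
√(1 − cos²(π/104)) = sin(π/104) ≈ 0.030203.
ω* = 2/(1 + 0.030203) = 2/1.030203 = 1.94136.
[ρ_SOR] ω* − 1 = 0.94136.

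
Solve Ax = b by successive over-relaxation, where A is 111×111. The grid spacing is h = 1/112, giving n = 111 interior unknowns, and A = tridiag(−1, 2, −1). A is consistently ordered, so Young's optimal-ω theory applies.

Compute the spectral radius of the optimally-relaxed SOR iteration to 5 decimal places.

½·tridiag(1,0,1) at n=111: λ_k = cos(kπ/112); max |λ| at k=1 ⇒ ρ_J = cos(π/112) ≈ 0.99961.
√(1−ρ_J²) = |sin(π/112)| = 0.028046
ω* = 2 / (1 + 0.028046) = 2 / 1.028046 ≈ 1.94544.
ρ_SOR = ω* − 1 = 1.94544 − 1 = 0.94544.

ρ_SOR = 0.94544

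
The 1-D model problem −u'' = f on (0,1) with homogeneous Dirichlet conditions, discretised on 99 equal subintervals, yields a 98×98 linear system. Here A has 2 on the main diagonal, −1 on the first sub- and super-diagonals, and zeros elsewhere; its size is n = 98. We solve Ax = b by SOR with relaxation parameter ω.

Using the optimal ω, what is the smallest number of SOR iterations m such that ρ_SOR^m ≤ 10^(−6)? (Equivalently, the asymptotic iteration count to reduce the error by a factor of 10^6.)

m = 218

ρ_J = max_k |cos(kπ/99)| = cos(π/99) = 0.9994965
root = sin(π/99) = 0.0317279  (since 1−cos² = sin²).
[ω*] 2 ÷ (1 + 0.0317279) = 2 ÷ 1.0317279 = 1.9384956.
[ρ_SOR] ω* − 1 = 0.9384956.
Need (0.9384956)^m ≤ 10^(−6): m ≥ 6·ln10/|ln 0.9384956| = 13.8155/0.0634771 = 217.645 ⇒ m = 218.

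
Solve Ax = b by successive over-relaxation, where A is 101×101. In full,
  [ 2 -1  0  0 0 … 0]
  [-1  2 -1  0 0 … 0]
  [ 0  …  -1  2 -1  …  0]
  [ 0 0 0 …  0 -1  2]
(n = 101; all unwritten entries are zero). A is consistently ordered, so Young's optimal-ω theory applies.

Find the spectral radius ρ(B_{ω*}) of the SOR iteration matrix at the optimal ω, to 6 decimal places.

½·tridiag(1,0,1) at n=101: λ_k = cos(kπ/102); max |λ| at k=1 ⇒ ρ_J = cos(π/102) ≈ 0.999526.
1 − cos²(π/102) = sin²(π/102) ⇒ √(1−ρ_J²) = sin(π/102) = 0.0307951.
Then 2/(1+√(1−ρ_J²)) = 2/(1+0.0307951); ω* = 2/1.0307951 = 1.940250.
and ρ(B_{ω*}) = 1.940250 − 1 = 0.940250.

ρ_SOR = 0.940250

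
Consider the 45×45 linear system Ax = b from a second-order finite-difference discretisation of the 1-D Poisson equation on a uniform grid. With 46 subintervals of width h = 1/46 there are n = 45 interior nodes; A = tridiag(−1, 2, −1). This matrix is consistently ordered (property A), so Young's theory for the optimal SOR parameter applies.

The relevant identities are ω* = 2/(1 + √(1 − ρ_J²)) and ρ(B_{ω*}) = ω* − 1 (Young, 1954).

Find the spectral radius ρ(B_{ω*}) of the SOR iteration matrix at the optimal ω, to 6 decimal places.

ρ_SOR = 0.872234

With n=45, ρ(Jacobi) = cos(π/46) = 0.997669.
√(1 − cos²(π/46)) = sin(π/46) ≈ 0.0682424.
ω* = 2/(1+0.0682424) = 1.872234
ρ(B_{ω*}) = ω*−1 = 0.872234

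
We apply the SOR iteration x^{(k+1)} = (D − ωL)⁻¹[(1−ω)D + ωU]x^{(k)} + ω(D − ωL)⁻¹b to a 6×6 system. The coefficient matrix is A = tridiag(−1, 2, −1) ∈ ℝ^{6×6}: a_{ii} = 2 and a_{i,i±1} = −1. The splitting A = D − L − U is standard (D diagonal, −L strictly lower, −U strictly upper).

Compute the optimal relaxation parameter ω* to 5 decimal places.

B_J for the 6×6 system has eigenvalues cos(kπ/7); ρ_J = cos(π/7) = 0.90097.
√(1−ρ_J²) simplifies to sin(π/7) = 0.433884.
So ω* = 2/1.433884 = 1.39481 (Young).
and ρ(B_{ω*}) = 1.39481 − 1 = 0.39481.

ω* = 1.39481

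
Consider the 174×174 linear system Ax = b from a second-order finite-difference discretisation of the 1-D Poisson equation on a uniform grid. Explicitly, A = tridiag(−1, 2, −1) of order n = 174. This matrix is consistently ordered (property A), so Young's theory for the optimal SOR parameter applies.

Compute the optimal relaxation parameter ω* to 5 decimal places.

[ρ_J] n=174: ρ(B_J) = cos(π/(n+1)) = cos(π/175) = 0.99984.
√(1 − cos²(π/175)) = sin(π/175) ≈ 0.017951.
[ω*] 2 ÷ (1 + 0.017951) = 2 ÷ 1.017951 = 1.96473.
[ρ_SOR] ω* − 1 = 0.96473.

ω* = 1.96473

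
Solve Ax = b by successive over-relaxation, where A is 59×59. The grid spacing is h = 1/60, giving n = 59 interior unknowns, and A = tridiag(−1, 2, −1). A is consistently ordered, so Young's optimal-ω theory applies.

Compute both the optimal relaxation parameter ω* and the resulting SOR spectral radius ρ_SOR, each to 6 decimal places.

ω* = 1.900534, ρ_SOR = 0.900534

[ρ_J] n=59: ρ(B_J) = cos(π/(n+1)) = cos(π/60) = 0.998630.
√(1 − cos²(π/60)) = sin(π/60) ≈ 0.0523360.
So ω* = 2/1.0523360 = 1.900534 (Young).
At ω = 1.900534 every |λ(B_ω)| = ω−1, so ρ_SOR = 0.900534.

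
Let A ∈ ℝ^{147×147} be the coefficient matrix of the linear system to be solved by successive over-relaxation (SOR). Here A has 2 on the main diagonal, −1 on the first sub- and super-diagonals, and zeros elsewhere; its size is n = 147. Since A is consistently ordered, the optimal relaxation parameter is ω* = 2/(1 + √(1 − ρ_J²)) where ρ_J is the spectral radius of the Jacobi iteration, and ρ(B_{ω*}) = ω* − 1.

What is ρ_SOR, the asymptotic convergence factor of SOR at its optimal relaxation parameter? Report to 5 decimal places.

ρ_SOR = 0.95843

spectrum of D⁻¹(L+U) = {cos(kπ/148) : 1≤k≤147}; ρ_J = cos(π/148) = 0.99977.
1 − cos²(π/148) = sin²(π/148) ⇒ √(1−ρ_J²) = sin(π/148) = 0.021225.
Young: ω* = 2/(1+√(1−ρ_J²)) = 2/(1+0.021225) = 2/1.021225 = 1.95843.
ρ(B_{ω*}) = ω*−1 = 0.95843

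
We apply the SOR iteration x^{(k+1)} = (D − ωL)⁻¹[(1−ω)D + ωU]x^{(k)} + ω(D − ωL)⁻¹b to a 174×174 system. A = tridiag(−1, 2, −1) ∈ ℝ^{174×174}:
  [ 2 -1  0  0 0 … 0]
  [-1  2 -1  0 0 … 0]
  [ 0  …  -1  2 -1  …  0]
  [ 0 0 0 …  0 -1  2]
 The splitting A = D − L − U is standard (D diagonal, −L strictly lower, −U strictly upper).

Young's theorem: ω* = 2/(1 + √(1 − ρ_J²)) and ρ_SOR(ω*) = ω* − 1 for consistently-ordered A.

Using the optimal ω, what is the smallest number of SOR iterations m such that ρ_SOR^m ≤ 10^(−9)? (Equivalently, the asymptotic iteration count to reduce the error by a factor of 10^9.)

m = 578

B_J for the 174×174 system has eigenvalues cos(kπ/175); ρ_J = cos(π/175) = 0.9998389.
1 − cos²(π/175) = sin²(π/175) ⇒ √(1−ρ_J²) = sin(π/175) = 0.0179510.
ω* = 2 / (1 + 0.0179510) = 2 / 1.0179510 ≈ 1.9647311.
At ω = 1.9647311 every |λ(B_ω)| = ω−1, so ρ_SOR = 0.9647311.
9·ln10 = 20.7233; −ln(0.9647311) = 0.0359059; m = ⌈20.7233/0.0359059⌉ = ⌈577.156⌉ = 578.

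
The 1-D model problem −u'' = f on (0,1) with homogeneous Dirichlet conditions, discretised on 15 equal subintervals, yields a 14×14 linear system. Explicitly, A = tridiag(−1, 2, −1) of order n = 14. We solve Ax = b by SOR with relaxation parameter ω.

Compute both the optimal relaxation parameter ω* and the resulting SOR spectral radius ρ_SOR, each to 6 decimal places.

ω* = 1.655750, ρ_SOR = 0.655750

½·tridiag(1,0,1) at n=14: λ_k = cos(kπ/15); max |λ| at k=1 ⇒ ρ_J = cos(π/15) ≈ 0.978148.
√(1 − cos²(π/15)) = sin(π/15) ≈ 0.2079117.
So ω* = 2/1.2079117 = 1.655750 (Young).
and ρ(B_{ω*}) = 1.655750 − 1 = 0.655750.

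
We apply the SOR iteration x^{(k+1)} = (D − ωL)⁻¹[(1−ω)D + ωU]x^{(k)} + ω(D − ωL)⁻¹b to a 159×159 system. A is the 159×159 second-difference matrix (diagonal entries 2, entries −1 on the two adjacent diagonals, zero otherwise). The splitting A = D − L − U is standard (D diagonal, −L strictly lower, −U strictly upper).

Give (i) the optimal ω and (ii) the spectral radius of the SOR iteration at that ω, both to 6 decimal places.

ω* = 1.961489, ρ_SOR = 0.961489

[ρ_J] n=159: ρ(B_J) = cos(π/(n+1)) = cos(π/160) = 0.999807.
√(1−ρ_J²) simplifies to sin(π/160) = 0.0196337.
Then 2/(1+√(1−ρ_J²)) = 2/(1+0.0196337); ω* = 2/1.0196337 = 1.961489.
Hence ρ(B_{ω*}) = 1.961489 − 1 = 0.961489.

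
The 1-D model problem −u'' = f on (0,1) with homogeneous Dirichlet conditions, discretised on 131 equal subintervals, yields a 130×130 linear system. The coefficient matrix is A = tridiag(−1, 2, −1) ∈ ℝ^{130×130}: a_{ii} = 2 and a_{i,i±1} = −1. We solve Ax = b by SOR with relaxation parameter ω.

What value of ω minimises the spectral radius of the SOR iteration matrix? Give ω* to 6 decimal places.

spectrum of D⁻¹(L+U) = {cos(kπ/131) : 1≤k≤130}; ρ_J = cos(π/131) = 0.999712.
√(1−ρ_J²) simplifies to sin(π/131) = 0.0239793.
ω* = 2 / (1 + 0.0239793) = 2 / 1.0239793 ≈ 1.953164.
ρ_SOR = ω* − 1 = 1.953164 − 1 = 0.953164.

ω* = 1.953164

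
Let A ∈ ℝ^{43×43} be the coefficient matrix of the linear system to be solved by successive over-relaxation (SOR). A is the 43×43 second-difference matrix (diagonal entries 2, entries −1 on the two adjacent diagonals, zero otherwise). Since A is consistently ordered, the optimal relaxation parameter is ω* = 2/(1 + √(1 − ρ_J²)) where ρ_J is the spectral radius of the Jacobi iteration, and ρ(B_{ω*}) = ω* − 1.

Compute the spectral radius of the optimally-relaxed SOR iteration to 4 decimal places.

ρ_J = max_k |cos(kπ/44)| = cos(π/44) = 0.9975
√(1−ρ_J²) = |sin(π/44)| = 0.07134
ω* = 2/(1 + 0.07134) = 2/1.07134 = 1.8668.
[ρ_SOR] ω* − 1 = 0.8668.

ρ_SOR = 0.8668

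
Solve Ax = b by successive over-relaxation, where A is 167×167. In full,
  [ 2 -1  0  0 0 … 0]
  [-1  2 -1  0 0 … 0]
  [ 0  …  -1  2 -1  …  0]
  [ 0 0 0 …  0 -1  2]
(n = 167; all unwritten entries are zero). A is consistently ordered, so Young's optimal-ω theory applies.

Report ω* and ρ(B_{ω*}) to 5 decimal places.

ω* = 1.96329, ρ_SOR = 0.96329

½·tridiag(1,0,1) at n=167: λ_k = cos(kπ/168); max |λ| at k=1 ⇒ ρ_J = cos(π/168) ≈ 0.99983.
root = sin(π/168) = 0.018699  (since 1−cos² = sin²).
ω* = 2 / (1 + 0.018699) = 2 / 1.018699 ≈ 1.96329.
[ρ_SOR] ω* − 1 = 0.96329.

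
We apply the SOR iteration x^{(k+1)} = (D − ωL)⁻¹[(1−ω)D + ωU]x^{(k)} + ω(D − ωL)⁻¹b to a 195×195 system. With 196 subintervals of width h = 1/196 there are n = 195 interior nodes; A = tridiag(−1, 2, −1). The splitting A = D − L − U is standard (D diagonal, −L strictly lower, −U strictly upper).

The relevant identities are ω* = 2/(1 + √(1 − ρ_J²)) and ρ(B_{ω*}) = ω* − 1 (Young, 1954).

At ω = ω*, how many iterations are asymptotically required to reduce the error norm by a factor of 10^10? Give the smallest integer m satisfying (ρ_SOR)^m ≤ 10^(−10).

[ρ_J] n=195: ρ(B_J) = cos(π/(n+1)) = cos(π/196) = 0.9998715.
√(1 − cos²(π/196)) = sin(π/196) ≈ 0.0160278.
ω* = 2/(1 + 0.0160278) = 2/1.0160278 = 1.9684501.
Hence ρ(B_{ω*}) = 1.9684501 − 1 = 0.9684501.
Need (0.9684501)^m ≤ 10^(−10): m ≥ 10·ln10/|ln 0.9684501| = 23.0259/0.0320583 = 718.251 ⇒ m = 719.

m = 719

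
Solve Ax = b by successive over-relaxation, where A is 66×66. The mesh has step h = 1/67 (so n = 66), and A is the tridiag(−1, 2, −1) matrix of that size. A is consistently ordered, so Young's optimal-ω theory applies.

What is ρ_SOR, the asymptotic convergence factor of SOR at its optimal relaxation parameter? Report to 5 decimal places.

ρ_SOR = 0.91045

With n=66, ρ(Jacobi) = cos(π/67) = 0.99890.
1 − cos²(π/67) = sin²(π/67) ⇒ √(1−ρ_J²) = sin(π/67) = 0.046872.
So ω* = 2/1.046872 = 1.91045 (Young).
At ω = 1.91045 every |λ(B_ω)| = ω−1, so ρ_SOR = 0.91045.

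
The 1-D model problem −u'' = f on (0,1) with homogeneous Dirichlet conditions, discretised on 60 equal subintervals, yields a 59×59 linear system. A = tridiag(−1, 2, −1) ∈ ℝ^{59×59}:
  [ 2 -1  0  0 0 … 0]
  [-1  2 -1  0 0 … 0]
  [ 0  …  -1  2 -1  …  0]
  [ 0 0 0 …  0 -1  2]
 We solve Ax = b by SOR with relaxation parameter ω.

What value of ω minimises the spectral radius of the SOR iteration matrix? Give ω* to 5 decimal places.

ω* = 1.90053

½·tridiag(1,0,1) at n=59: λ_k = cos(kπ/60); max |λ| at k=1 ⇒ ρ_J = cos(π/60) ≈ 0.99863.
root = sin(π/60) = 0.052336  (since 1−cos² = sin²).
ω* = 2/(1 + 0.052336) = 2/1.052336 = 1.90053.
ρ_SOR = ω* − 1 ≈ 0.90053.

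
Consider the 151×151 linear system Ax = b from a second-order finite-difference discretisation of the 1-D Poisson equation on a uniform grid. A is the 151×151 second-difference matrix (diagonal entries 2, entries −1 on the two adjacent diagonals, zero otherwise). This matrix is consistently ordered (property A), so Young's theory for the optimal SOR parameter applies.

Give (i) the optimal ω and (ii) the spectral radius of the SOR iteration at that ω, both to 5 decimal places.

ω* = 1.95950, ρ_SOR = 0.95950

spectrum of D⁻¹(L+U) = {cos(kπ/152) : 1≤k≤151}; ρ_J = cos(π/152) = 0.99979.
1 − cos²(π/152) = sin²(π/152) ⇒ √(1−ρ_J²) = sin(π/152) = 0.020667.
ω* = 2 / (1 + 0.020667) = 2 / 1.020667 ≈ 1.95950.
At ω = 1.95950 every |λ(B_ω)| = ω−1, so ρ_SOR = 0.95950.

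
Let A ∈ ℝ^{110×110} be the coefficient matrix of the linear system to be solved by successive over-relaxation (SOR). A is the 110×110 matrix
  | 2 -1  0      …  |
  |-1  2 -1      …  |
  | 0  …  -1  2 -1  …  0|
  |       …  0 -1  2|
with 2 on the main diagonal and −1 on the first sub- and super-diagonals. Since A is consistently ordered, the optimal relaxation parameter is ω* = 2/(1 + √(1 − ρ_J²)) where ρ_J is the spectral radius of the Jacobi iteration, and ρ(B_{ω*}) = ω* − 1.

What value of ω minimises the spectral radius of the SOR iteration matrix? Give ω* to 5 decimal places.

ω* = 1.94496

ρ_J = max_k |cos(kπ/111)| = cos(π/111) = 0.99960
√(1−ρ_J²) = |sin(π/111)| = 0.028299
Young: ω* = 2/(1+√(1−ρ_J²)) = 2/(1+0.028299) = 2/1.028299 = 1.94496.
Hence ρ(B_{ω*}) = 1.94496 − 1 = 0.94496.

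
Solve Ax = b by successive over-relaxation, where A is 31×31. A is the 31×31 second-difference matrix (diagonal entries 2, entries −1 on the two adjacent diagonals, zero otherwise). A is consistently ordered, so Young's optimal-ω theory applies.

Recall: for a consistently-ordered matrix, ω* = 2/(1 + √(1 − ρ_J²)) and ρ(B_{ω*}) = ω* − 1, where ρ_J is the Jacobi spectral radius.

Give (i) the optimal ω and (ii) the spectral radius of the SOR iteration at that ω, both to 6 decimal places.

With n=31, ρ(Jacobi) = cos(π/32) = 0.995185.
√(1−ρ_J²) simplifies to sin(π/32) = 0.0980171.
So ω* = 2/1.0980171 = 1.821465 (Young).
At ω = 1.821465 every |λ(B_ω)| = ω−1, so ρ_SOR = 0.821465.

ω* = 1.821465, ρ_SOR = 0.821465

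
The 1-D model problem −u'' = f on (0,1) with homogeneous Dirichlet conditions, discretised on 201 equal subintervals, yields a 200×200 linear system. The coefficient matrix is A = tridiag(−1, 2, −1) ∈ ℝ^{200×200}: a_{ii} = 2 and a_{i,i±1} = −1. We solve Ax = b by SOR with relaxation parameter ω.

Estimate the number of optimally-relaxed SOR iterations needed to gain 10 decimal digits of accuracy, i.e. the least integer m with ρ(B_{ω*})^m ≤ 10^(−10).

m = 737

With n=200, ρ(Jacobi) = cos(π/201) = 0.9998779.
1 − cos²(π/201) = sin²(π/201) ⇒ √(1−ρ_J²) = sin(π/201) = 0.0156292.
ω* = 2/(1+0.0156292) = 1.9692226
Hence ρ(B_{ω*}) = 1.9692226 − 1 = 0.9692226.
For 10 digits: m = 10·ln10 / (−ln 0.9692226) = 23.0259/0.031261 = 736.570; round up → m = 737.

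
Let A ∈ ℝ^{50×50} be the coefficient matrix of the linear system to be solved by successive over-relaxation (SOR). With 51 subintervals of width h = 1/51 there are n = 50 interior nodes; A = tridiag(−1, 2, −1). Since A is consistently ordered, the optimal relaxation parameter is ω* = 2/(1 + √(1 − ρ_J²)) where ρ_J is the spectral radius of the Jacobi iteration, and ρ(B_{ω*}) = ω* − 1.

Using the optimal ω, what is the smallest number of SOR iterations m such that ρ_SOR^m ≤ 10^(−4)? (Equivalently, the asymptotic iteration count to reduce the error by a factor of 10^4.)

m = 75

B_J for the 50×50 system has eigenvalues cos(kπ/51); ρ_J = cos(π/51) = 0.9981033.
root = sin(π/51) = 0.0615609  (since 1−cos² = sin²).
Young: ω* = 2/(1+√(1−ρ_J²)) = 2/(1+0.0615609) = 2/1.0615609 = 1.8840181.
ρ_SOR = ω* − 1 ≈ 0.8840181.
4·ln10 = 9.21034; −ln(0.8840181) = 0.123278; m = ⌈9.21034/0.123278⌉ = ⌈74.712⌉ = 75.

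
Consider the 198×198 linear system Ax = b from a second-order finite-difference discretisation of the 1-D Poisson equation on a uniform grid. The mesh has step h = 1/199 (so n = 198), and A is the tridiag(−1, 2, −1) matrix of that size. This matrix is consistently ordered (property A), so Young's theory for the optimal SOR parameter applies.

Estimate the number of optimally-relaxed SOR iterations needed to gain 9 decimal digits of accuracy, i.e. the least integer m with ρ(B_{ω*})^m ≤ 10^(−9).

m = 657

n=198: λ(B_J) = 1 − λ(A)/2 = cos(kπ/199); k=1 gives ρ_J = 0.9998754.
1 − cos²(π/199) = sin²(π/199) ⇒ √(1−ρ_J²) = sin(π/199) = 0.0157862.
ω* = 2/(1 + 0.0157862) = 2/1.0157862 = 1.9689183.
At ω = 1.9689183 every |λ(B_ω)| = ω−1, so ρ_SOR = 0.9689183.
9·ln10 = 20.7233; −ln(0.9689183) = 0.031575; m = ⌈20.7233/0.031575⌉ = ⌈656.320⌉ = 657.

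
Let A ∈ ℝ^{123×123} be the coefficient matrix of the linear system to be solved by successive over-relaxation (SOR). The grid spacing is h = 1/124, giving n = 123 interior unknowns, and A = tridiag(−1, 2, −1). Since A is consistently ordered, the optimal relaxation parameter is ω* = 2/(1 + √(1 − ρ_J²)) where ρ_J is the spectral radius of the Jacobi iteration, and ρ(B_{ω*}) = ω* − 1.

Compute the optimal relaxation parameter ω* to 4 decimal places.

B_J for the 123×123 system has eigenvalues cos(kπ/124); ρ_J = cos(π/124) = 0.9997.
root = sin(π/124) = 0.02533  (since 1−cos² = sin²).
ω* = 2/(1+0.02533) = 1.9506
ρ_SOR = ω* − 1 = 1.9506 − 1 = 0.9506.

ω* = 1.9506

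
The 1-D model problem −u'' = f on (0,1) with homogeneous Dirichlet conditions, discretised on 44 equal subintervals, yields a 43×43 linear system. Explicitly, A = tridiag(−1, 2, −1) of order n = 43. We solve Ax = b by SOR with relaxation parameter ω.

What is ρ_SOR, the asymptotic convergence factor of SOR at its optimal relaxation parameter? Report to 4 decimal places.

With n=43, ρ(Jacobi) = cos(π/44) = 0.9975.
root = sin(π/44) = 0.07134  (since 1−cos² = sin²).
ω* = 2/(1 + 0.07134) = 2/1.07134 = 1.8668.
At ω = 1.8668 every |λ(B_ω)| = ω−1, so ρ_SOR = 0.8668.

ρ_SOR = 0.8668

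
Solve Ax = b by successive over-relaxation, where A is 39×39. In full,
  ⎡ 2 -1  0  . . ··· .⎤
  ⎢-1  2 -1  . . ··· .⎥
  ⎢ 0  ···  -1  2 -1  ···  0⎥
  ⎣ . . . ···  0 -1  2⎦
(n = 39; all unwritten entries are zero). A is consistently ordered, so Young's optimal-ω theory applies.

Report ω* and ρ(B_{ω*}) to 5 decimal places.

ω* = 1.85450, ρ_SOR = 0.85450

B_J for the 39×39 system has eigenvalues cos(kπ/40); ρ_J = cos(π/40) = 0.99692.
1 − cos²(π/40) = sin²(π/40) ⇒ √(1−ρ_J²) = sin(π/40) = 0.078459.
ω* = 2/(1 + 0.078459) = 2/1.078459 = 1.85450.
At ω = 1.85450 every |λ(B_ω)| = ω−1, so ρ_SOR = 0.85450.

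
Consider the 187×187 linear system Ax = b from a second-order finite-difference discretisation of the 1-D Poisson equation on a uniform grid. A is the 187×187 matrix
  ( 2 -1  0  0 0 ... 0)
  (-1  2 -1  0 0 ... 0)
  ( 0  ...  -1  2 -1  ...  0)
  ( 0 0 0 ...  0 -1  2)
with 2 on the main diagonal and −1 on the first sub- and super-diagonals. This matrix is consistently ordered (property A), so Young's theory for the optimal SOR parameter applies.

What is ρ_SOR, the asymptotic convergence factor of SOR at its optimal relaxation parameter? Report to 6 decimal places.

ρ_SOR = 0.967130

With n=187, ρ(Jacobi) = cos(π/188) = 0.999860.
√(1 − cos²(π/188)) = sin(π/188) ≈ 0.0167098.
Then 2/(1+√(1−ρ_J²)) = 2/(1+0.0167098); ω* = 2/1.0167098 = 1.967130.
Hence ρ(B_{ω*}) = 1.967130 − 1 = 0.967130.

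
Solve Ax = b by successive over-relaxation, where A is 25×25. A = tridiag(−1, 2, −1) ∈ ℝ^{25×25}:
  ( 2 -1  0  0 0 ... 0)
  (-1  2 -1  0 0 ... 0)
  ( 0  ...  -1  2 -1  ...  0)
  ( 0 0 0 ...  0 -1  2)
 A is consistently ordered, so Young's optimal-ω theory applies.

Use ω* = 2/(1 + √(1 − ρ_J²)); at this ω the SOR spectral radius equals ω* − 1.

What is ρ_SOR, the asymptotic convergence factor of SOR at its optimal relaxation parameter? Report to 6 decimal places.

ρ_SOR = 0.784859

[ρ_J] n=25: ρ(B_J) = cos(π/(n+1)) = cos(π/26) = 0.992709.
√(1−ρ_J²) = |sin(π/26)| = 0.1205367
So ω* = 2/1.1205367 = 1.784859 (Young).
ρ_SOR = ω* − 1 = 1.784859 − 1 = 0.784859.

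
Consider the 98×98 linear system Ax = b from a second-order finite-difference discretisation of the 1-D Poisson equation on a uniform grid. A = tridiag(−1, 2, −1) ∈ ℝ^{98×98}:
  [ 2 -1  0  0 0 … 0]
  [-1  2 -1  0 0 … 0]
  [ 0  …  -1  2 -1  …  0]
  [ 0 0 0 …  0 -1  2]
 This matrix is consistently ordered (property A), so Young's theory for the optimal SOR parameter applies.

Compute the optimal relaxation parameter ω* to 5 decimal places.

With n=98, ρ(Jacobi) = cos(π/99) = 0.99950.
root = sin(π/99) = 0.031728  (since 1−cos² = sin²).
ω* = 2/(1+0.031728) = 1.93850
At ω = 1.93850 every |λ(B_ω)| = ω−1, so ρ_SOR = 0.93850.

ω* = 1.93850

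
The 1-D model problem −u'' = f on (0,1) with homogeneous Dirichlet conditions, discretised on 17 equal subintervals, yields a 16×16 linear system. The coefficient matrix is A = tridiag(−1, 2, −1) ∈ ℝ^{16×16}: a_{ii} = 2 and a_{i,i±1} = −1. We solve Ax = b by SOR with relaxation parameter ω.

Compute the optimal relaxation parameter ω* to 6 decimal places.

B_J for the 16×16 system has eigenvalues cos(kπ/17); ρ_J = cos(π/17) = 0.982973.
root = sin(π/17) = 0.1837495  (since 1−cos² = sin²).
Then 2/(1+√(1−ρ_J²)) = 2/(1+0.1837495); ω* = 2/1.1837495 = 1.689547.
ρ_SOR = ω* − 1 = 1.689547 − 1 = 0.689547.

ω* = 1.689547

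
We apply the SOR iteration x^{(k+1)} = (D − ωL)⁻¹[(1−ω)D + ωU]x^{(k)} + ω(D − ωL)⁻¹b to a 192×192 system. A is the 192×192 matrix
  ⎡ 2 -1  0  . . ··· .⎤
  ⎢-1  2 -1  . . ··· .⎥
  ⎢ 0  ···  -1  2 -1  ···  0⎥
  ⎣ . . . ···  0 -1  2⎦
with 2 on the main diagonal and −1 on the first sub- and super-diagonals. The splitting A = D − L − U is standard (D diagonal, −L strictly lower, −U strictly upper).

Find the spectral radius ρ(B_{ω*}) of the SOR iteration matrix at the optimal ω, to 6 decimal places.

ρ_SOR = 0.967967

ρ_J = max_k |cos(kπ/193)| = cos(π/193) = 0.999868
√(1−ρ_J²) simplifies to sin(π/193) = 0.0162770.
Young: ω* = 2/(1+√(1−ρ_J²)) = 2/(1+0.0162770) = 2/1.0162770 = 1.967967.
ρ_SOR = ω* − 1 ≈ 0.967967.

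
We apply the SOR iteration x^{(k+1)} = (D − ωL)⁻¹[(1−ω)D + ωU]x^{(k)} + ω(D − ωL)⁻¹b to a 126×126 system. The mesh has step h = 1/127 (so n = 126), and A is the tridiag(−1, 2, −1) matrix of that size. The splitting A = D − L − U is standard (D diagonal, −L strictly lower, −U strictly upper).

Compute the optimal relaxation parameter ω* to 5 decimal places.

With n=126, ρ(Jacobi) = cos(π/127) = 0.99969.
√(1 − cos²(π/127)) = sin(π/127) ≈ 0.024734.
ω* = 2/(1+0.024734) = 1.95173
[ρ_SOR] ω* − 1 = 0.95173.

ω* = 1.95173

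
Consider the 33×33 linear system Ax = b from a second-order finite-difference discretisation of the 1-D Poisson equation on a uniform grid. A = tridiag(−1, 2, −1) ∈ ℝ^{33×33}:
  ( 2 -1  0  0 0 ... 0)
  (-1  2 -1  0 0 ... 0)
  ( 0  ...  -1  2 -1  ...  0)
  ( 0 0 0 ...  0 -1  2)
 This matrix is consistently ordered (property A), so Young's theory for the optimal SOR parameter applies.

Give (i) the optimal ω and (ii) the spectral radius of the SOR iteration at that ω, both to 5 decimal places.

[ρ_J] n=33: ρ(B_J) = cos(π/(n+1)) = cos(π/34) = 0.99573.
√(1 − cos²(π/34)) = sin(π/34) ≈ 0.092268.
ω* = 2/(1 + 0.092268) = 2/1.092268 = 1.83105.
ρ_SOR = ω* − 1 ≈ 0.83105.

ω* = 1.83105, ρ_SOR = 0.83105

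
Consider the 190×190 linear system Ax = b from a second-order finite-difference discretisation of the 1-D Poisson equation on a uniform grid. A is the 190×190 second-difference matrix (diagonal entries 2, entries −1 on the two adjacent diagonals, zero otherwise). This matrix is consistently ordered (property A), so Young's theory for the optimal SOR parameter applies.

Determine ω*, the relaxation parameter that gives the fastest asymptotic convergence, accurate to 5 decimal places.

ω* = 1.96764

n=190: λ(B_J) = 1 − λ(A)/2 = cos(kπ/191); k=1 gives ρ_J = 0.99986.
√(1−ρ_J²) = |sin(π/191)| = 0.016447
Young: ω* = 2/(1+√(1−ρ_J²)) = 2/(1+0.016447) = 2/1.016447 = 1.96764.
ρ_SOR = ω* − 1 ≈ 0.96764.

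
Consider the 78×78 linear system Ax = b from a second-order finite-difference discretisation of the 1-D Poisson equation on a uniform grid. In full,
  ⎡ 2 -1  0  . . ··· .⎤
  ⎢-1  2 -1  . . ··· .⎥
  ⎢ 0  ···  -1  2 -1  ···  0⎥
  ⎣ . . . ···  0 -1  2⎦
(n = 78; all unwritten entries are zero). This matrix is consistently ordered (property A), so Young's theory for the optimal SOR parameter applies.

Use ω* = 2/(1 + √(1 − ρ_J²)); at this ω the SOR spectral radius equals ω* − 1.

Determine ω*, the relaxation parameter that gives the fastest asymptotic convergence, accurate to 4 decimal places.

[ρ_J] n=78: ρ(B_J) = cos(π/(n+1)) = cos(π/79) = 0.9992.
root = sin(π/79) = 0.03976  (since 1−cos² = sin²).
[ω*] 2 ÷ (1 + 0.03976) = 2 ÷ 1.03976 = 1.9235.
and ρ(B_{ω*}) = 1.9235 − 1 = 0.9235.

ω* = 1.9235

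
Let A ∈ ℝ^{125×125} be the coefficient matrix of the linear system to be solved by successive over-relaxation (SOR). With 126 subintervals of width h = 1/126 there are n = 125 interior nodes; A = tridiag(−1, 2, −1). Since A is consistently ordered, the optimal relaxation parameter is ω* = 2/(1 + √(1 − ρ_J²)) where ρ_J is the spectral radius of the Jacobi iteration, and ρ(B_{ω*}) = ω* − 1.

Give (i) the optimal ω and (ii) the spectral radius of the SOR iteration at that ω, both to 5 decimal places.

ω* = 1.95135, ρ_SOR = 0.95135

ρ_J = max_k |cos(kπ/126)| = cos(π/126) = 0.99969
√(1−ρ_J²) simplifies to sin(π/126) = 0.024931.
[ω*] 2 ÷ (1 + 0.024931) = 2 ÷ 1.024931 = 1.95135.
Hence ρ(B_{ω*}) = 1.95135 − 1 = 0.95135.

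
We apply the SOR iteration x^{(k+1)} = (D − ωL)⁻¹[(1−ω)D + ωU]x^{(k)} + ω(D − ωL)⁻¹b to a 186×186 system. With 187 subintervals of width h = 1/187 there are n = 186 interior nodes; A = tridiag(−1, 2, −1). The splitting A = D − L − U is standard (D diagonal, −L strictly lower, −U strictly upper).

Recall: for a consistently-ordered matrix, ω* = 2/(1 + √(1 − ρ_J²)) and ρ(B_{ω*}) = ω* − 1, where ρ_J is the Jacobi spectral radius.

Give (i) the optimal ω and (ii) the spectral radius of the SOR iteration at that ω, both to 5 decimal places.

ω* = 1.96696, ρ_SOR = 0.96696

n=186: λ(B_J) = 1 − λ(A)/2 = cos(kπ/187); k=1 gives ρ_J = 0.99986.
1 − cos²(π/187) = sin²(π/187) ⇒ √(1−ρ_J²) = sin(π/187) = 0.016799.
ω* = 2/(1 + 0.016799) = 2/1.016799 = 1.96696.
At ω = 1.96696 every |λ(B_ω)| = ω−1, so ρ_SOR = 0.96696.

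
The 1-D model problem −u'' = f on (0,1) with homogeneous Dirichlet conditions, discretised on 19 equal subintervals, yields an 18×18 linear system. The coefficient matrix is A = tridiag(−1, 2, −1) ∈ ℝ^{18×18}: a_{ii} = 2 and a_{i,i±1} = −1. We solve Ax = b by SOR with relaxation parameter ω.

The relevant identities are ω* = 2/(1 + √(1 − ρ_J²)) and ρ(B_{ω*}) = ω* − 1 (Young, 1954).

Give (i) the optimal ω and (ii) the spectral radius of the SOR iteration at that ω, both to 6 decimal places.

ρ_J = max_k |cos(kπ/19)| = cos(π/19) = 0.986361
root = sin(π/19) = 0.1645946  (since 1−cos² = sin²).
So ω* = 2/1.1645946 = 1.717336 (Young).
and ρ(B_{ω*}) = 1.717336 − 1 = 0.717336.

ω* = 1.717336, ρ_SOR = 0.717336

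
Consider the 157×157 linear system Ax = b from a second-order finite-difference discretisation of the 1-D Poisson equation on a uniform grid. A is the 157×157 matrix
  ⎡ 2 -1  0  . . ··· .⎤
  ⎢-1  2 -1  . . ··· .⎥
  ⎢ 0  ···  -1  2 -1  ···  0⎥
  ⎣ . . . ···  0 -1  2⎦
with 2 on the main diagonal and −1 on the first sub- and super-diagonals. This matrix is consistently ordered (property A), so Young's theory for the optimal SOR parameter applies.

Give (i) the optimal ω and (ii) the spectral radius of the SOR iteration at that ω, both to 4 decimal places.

½·tridiag(1,0,1) at n=157: λ_k = cos(kπ/158); max |λ| at k=1 ⇒ ρ_J = cos(π/158) ≈ 0.9998.
1 − cos²(π/158) = sin²(π/158) ⇒ √(1−ρ_J²) = sin(π/158) = 0.01988.
ω* = 2/(1+0.01988) = 1.9610
Hence ρ(B_{ω*}) = 1.9610 − 1 = 0.9610.

ω* = 1.9610, ρ_SOR = 0.9610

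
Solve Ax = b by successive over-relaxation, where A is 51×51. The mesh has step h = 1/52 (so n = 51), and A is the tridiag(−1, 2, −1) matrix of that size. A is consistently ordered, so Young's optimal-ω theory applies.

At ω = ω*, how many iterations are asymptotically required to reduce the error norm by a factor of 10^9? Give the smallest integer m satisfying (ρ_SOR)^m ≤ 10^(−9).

m = 172

n=51: λ(B_J) = 1 − λ(A)/2 = cos(kπ/52); k=1 gives ρ_J = 0.9981756.
√(1−ρ_J²) simplifies to sin(π/52) = 0.0603785.
So ω* = 2/1.0603785 = 1.8861190 (Young).
ρ_SOR = ω* − 1 = 1.8861190 − 1 = 0.8861190.
(0.8861190)^m ≤ 10^{−9}  ⇒  m·ln(0.8861190) ≤ −9·ln10  ⇒  m ≥ 171.403  ⇒  m = 172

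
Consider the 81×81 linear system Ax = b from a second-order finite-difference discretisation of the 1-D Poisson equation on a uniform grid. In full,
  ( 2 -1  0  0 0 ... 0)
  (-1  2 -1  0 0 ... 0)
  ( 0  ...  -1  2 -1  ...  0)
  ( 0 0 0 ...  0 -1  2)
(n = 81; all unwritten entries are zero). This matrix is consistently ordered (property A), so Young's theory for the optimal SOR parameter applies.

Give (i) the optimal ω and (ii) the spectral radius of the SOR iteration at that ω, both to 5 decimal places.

With n=81, ρ(Jacobi) = cos(π/82) = 0.99927.
root = sin(π/82) = 0.038303  (since 1−cos² = sin²).
Young: ω* = 2/(1+√(1−ρ_J²)) = 2/(1+0.038303) = 2/1.038303 = 1.92622.
ρ_SOR = ω* − 1 ≈ 0.92622.

ω* = 1.92622, ρ_SOR = 0.92622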